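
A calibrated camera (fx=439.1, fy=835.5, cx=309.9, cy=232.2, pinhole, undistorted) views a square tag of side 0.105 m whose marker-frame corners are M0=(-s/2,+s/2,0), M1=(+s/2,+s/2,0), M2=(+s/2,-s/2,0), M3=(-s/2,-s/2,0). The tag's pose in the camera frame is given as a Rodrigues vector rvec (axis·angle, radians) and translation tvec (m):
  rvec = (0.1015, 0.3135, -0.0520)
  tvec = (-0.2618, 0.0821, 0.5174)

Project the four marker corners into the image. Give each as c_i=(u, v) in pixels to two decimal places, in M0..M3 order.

c0=(58.62, 443.39) c1=(129.01, 450.87) c2=(119.30, 279.48) c3=(48.23, 282.42)

Intrinsics K: fx=439.1, fy=835.5, cx=309.9, cy=232.2
Marker side s = 0.105 m; corners in marker frame (Z=0):
  M0 = (-0.0525, +0.0525, 0)
  M1 = (+0.0525, +0.0525, 0)
  M2 = (+0.0525, -0.0525, 0)
  M3 = (-0.0525, -0.0525, 0)
rvec = (0.1015, 0.3135, -0.0520), |rvec| = θ = 0.33360 rad = 19.114°
Rodrigues: sinθ=0.32745, 1−cosθ=0.05513; R = I + sinθ·[k]× + (1−cosθ)·[k]×²:
    [+0.94997 +0.06680 +0.30510]
    [-0.03528 +0.99356 -0.10770]
    [-0.31033 +0.09155 +0.94621]
t = (-0.2618, 0.0821, 0.5174) m
M0: Pc = R·M0+t = (-0.30817, +0.13611, +0.53850); u = 439.1·(-0.30817)/0.53850 + 309.9 = 58.6166, v = 835.5·(+0.13611)/0.53850 + 232.2 = 443.3854
M1: Pc = R·M1+t = (-0.20842, +0.13241, +0.50591); u = 439.1·(-0.20842)/0.50591 + 309.9 = 129.0059, v = 835.5·(+0.13241)/0.50591 + 232.2 = 450.8701
M2: Pc = R·M2+t = (-0.21543, +0.02809, +0.49630); u = 439.1·(-0.21543)/0.49630 + 309.9 = 119.2962, v = 835.5·(+0.02809)/0.49630 + 232.2 = 279.4818
M3: Pc = R·M3+t = (-0.31518, +0.03179, +0.52889); u = 439.1·(-0.31518)/0.52889 + 309.9 = 48.2256, v = 835.5·(+0.03179)/0.52889 + 232.2 = 282.4203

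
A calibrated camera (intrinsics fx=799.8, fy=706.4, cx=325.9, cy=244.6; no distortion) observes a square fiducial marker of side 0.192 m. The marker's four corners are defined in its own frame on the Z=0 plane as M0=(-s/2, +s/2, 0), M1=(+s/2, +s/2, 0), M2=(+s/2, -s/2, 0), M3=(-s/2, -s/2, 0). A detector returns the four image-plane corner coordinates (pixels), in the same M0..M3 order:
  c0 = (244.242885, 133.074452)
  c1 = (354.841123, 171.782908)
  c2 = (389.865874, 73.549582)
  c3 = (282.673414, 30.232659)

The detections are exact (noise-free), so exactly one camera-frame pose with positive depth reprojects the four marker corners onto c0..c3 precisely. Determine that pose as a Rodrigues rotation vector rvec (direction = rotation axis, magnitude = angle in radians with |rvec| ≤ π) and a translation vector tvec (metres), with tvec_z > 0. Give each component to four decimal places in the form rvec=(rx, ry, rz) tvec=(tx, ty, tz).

rvec=(-0.0368, -0.3565, 0.3179) tvec=(-0.0102, -0.2532, 1.2572)

Intrinsics K: fx=799.8, fy=706.4, cx=325.9, cy=244.6
Marker side s = 0.192 m; corners in marker frame (Z=0):
  M0 = (-0.0960, +0.0960, 0)
  M1 = (+0.0960, +0.0960, 0)
  M2 = (+0.0960, -0.0960, 0)
  M3 = (-0.0960, -0.0960, 0)
Detected image corners:
  c0 = (244.242885, 133.074452) px
  c1 = (354.841123, 171.782908) px
  c2 = (389.865874, 73.549582) px
  c3 = (282.673414, 30.232659) px
Planar DLT: solve 8×8 A·h = b for H (H[2,2]=1):
  H  [+652.38927 -214.08104 +319.43577]
  H  [+241.09860 +515.92660 +102.33860]
  H  [+0.26828 -0.07241 +1.00000]
B = K⁻¹H; ‖b₁‖=0.795389, ‖b₂‖=0.795389; λ = 2/(‖b₁‖+‖b₂‖) = 1.257246, sign → tz>0 ⇒ λ=+1.257246
r₁ = λ·B[:,0] = (+0.88808,+0.31231,+0.33729); r₂ = λ·B[:,1] = (-0.29943,+0.94977,-0.09104)
r₃ = r₁×r₂ = (-0.34878,-0.02015,+0.93699); SVD([r₁ r₂ r₃]) → R = UVᵀ:
  R  [+0.88808 -0.29943 -0.34878]
  R  [+0.31231 +0.94977 -0.02015]
  R  [+0.33729 -0.09104 +0.93699]
t = (-0.01016, -0.25320, +1.25725) m
tr R = 2.774837; θ = arccos((tr R − 1)/2) = 0.479082 rad = 27.449°
axis k = ((R−Rᵀ)₃₂, (R−Rᵀ)₁₃, (R−Rᵀ)₂₁) / (2 sinθ) = (-0.076894, -0.744173, +0.663546)
rvec = θ·k = (-0.036839, -0.356520, +0.317893)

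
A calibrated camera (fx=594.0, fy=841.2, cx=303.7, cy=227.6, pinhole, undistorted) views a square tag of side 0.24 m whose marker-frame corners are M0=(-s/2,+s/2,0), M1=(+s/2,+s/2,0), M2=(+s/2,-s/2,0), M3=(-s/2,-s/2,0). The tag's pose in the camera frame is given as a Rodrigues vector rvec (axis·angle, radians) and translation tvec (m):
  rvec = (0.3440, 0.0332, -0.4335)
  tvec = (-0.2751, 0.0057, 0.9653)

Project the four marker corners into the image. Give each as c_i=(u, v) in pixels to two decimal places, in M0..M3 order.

Intrinsics K: fx=594.0, fy=841.2, cx=303.7, cy=227.6
Marker side s = 0.24 m; corners in marker frame (Z=0):
  M0 = (-0.1200, +0.1200, 0)
  M1 = (+0.1200, +0.1200, 0)
  M2 = (+0.1200, -0.1200, 0)
  M3 = (-0.1200, -0.1200, 0)
rvec = (0.3440, 0.0332, -0.4335), |rvec| = θ = 0.55440 rad = 31.765°
Rodrigues: sinθ=0.52643, 1−cosθ=0.14978; R = I + sinθ·[k]× + (1−cosθ)·[k]×²:
    [+0.90788 +0.41720 -0.04115]
    [-0.40607 +0.85075 -0.33366]
    [-0.10420 +0.31963 +0.94179]
t = (-0.2751, 0.0057, 0.9653) m
M0: Pc = R·M0+t = (-0.33398, +0.15652, +1.01616); u = 594.0·(-0.33398)/1.01616 + 303.7 = 108.4693, v = 841.2·(+0.15652)/1.01616 + 227.6 = 357.1694
M1: Pc = R·M1+t = (-0.11609, +0.05906, +0.99115); u = 594.0·(-0.11609)/0.99115 + 303.7 = 234.1268, v = 841.2·(+0.05906)/0.99115 + 227.6 = 277.7268
M2: Pc = R·M2+t = (-0.21622, -0.14512, +0.91444); u = 594.0·(-0.21622)/0.91444 + 303.7 = 163.2499, v = 841.2·(-0.14512)/0.91444 + 227.6 = 94.1046
M3: Pc = R·M3+t = (-0.43411, -0.04766, +0.93945); u = 594.0·(-0.43411)/0.93945 + 303.7 = 29.2183, v = 841.2·(-0.04766)/0.93945 + 227.6 = 184.9221

c0=(108.47, 357.17) c1=(234.13, 277.73) c2=(163.25, 94.10) c3=(29.22, 184.92)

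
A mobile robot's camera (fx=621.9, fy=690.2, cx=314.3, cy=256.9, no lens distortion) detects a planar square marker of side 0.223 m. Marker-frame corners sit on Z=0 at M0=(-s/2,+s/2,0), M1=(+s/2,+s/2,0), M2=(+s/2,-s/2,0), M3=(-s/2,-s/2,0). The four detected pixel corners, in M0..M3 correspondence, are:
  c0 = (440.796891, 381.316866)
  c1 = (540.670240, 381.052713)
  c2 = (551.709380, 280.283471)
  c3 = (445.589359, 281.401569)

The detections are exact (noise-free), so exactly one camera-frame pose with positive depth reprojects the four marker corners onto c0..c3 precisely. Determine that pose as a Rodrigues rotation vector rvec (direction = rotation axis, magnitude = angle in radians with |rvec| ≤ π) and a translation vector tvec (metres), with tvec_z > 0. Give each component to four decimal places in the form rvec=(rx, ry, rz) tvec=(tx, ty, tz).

rvec=(0.3770, 0.0469, -0.0206) tvec=(0.3953, 0.1496, 1.3653)

Intrinsics K: fx=621.9, fy=690.2, cx=314.3, cy=256.9
Marker side s = 0.223 m; corners in marker frame (Z=0):
  M0 = (-0.1115, +0.1115, 0)
  M1 = (+0.1115, +0.1115, 0)
  M2 = (+0.1115, -0.1115, 0)
  M3 = (-0.1115, -0.1115, 0)
Detected image corners:
  c0 = (440.796891, 381.316866) px
  c1 = (540.670240, 381.052713) px
  c2 = (551.709380, 280.283471) px
  c3 = (445.589359, 281.401569) px
Planar DLT: solve 8×8 A·h = b for H (H[2,2]=1):
  H  [+443.48649 +97.72049 +494.36419]
  H  [-15.06048 +539.05958 +332.52086]
  H  [-0.03631 +0.26918 +1.00000]
B = K⁻¹H; ‖b₁‖=0.732413, ‖b₂‖=0.732413; λ = 2/(‖b₁‖+‖b₂‖) = 1.365350, sign → tz>0 ⇒ λ=+1.365350
r₁ = λ·B[:,0] = (+0.99871,-0.01134,-0.04957); r₂ = λ·B[:,1] = (+0.02880,+0.92957,+0.36752)
r₃ = r₁×r₂ = (+0.04191,-0.36848,+0.92869); SVD([r₁ r₂ r₃]) → R = UVᵀ:
  R  [+0.99871 +0.02880 +0.04191]
  R  [-0.01134 +0.92957 -0.36848]
  R  [-0.04957 +0.36752 +0.92869]
t = (+0.39532, +0.14959, +1.36535) m
tr R = 2.856966; θ = arccos((tr R − 1)/2) = 0.380489 rad = 21.800°
axis k = ((R−Rᵀ)₃₂, (R−Rᵀ)₁₃, (R−Rᵀ)₂₁) / (2 sinθ) = (+0.990912, +0.123176, -0.054041)
rvec = θ·k = (+0.377031, +0.046867, -0.020562)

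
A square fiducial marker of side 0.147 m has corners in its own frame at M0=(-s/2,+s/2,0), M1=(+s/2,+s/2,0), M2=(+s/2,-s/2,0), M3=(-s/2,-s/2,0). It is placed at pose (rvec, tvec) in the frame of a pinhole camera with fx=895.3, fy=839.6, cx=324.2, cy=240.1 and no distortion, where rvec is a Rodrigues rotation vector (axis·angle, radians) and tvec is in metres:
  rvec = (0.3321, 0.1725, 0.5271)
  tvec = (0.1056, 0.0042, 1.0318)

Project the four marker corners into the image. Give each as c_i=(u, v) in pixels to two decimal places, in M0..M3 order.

Intrinsics K: fx=895.3, fy=839.6, cx=324.2, cy=240.1
Marker side s = 0.147 m; corners in marker frame (Z=0):
  M0 = (-0.0735, +0.0735, 0)
  M1 = (+0.0735, +0.0735, 0)
  M2 = (+0.0735, -0.0735, 0)
  M3 = (-0.0735, -0.0735, 0)
rvec = (0.3321, 0.1725, 0.5271), |rvec| = θ = 0.64644 rad = 37.038°
Rodrigues: sinθ=0.60235, 1−cosθ=0.20177; R = I + sinθ·[k]× + (1−cosθ)·[k]×²:
    [+0.85149 -0.46349 +0.24525]
    [+0.51881 +0.81260 -0.26555]
    [-0.07622 +0.35335 +0.93238]
t = (0.1056, 0.0042, 1.0318) m
M0: Pc = R·M0+t = (+0.00895, +0.02579, +1.06337); u = 895.3·(+0.00895)/1.06337 + 324.2 = 331.7348, v = 839.6·(+0.02579)/1.06337 + 240.1 = 260.4658
M1: Pc = R·M1+t = (+0.13412, +0.10206, +1.05217); u = 895.3·(+0.13412)/1.05217 + 324.2 = 438.3220, v = 839.6·(+0.10206)/1.05217 + 240.1 = 321.5398
M2: Pc = R·M2+t = (+0.20225, -0.01739, +1.00023); u = 895.3·(+0.20225)/1.00023 + 324.2 = 505.2339, v = 839.6·(-0.01739)/1.00023 + 240.1 = 225.4995
M3: Pc = R·M3+t = (+0.07708, -0.09366, +1.01143); u = 895.3·(+0.07708)/1.01143 + 324.2 = 392.4317, v = 839.6·(-0.09366)/1.01143 + 240.1 = 162.3529

c0=(331.73, 260.47) c1=(438.32, 321.54) c2=(505.23, 225.50) c3=(392.43, 162.35)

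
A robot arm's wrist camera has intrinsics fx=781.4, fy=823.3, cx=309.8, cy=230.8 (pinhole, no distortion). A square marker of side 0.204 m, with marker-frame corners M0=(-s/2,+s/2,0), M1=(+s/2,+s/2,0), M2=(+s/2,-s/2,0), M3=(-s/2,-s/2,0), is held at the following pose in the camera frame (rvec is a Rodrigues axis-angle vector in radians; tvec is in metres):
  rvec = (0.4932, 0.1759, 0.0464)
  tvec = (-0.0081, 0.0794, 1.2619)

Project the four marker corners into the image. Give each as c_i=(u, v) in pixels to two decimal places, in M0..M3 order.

c0=(245.79, 330.32) c1=(365.37, 344.03) c2=(370.12, 229.75) c3=(241.00, 217.94)

Intrinsics K: fx=781.4, fy=823.3, cx=309.8, cy=230.8
Marker side s = 0.204 m; corners in marker frame (Z=0):
  M0 = (-0.1020, +0.1020, 0)
  M1 = (+0.1020, +0.1020, 0)
  M2 = (+0.1020, -0.1020, 0)
  M3 = (-0.1020, -0.1020, 0)
rvec = (0.4932, 0.1759, 0.0464), |rvec| = θ = 0.52568 rad = 30.119°
Rodrigues: sinθ=0.50180, 1−cosθ=0.13502; R = I + sinθ·[k]× + (1−cosθ)·[k]×²:
    [+0.98383 -0.00191 +0.17909]
    [+0.08668 +0.88010 -0.46681]
    [-0.15673 +0.47478 +0.86603]
t = (-0.0081, 0.0794, 1.2619) m
M0: Pc = R·M0+t = (-0.10865, +0.16033, +1.32631); u = 781.4·(-0.10865)/1.32631 + 309.8 = 245.7916, v = 823.3·(+0.16033)/1.32631 + 230.8 = 330.3230
M1: Pc = R·M1+t = (+0.09206, +0.17801, +1.29434); u = 781.4·(+0.09206)/1.29434 + 309.8 = 365.3749, v = 823.3·(+0.17801)/1.29434 + 230.8 = 344.0289
M2: Pc = R·M2+t = (+0.09245, -0.00153, +1.19749); u = 781.4·(+0.09245)/1.19749 + 309.8 = 370.1235, v = 823.3·(-0.00153)/1.19749 + 230.8 = 229.7488
M3: Pc = R·M3+t = (-0.10826, -0.01921, +1.22946); u = 781.4·(-0.10826)/1.22946 + 309.8 = 240.9961, v = 823.3·(-0.01921)/1.22946 + 230.8 = 217.9351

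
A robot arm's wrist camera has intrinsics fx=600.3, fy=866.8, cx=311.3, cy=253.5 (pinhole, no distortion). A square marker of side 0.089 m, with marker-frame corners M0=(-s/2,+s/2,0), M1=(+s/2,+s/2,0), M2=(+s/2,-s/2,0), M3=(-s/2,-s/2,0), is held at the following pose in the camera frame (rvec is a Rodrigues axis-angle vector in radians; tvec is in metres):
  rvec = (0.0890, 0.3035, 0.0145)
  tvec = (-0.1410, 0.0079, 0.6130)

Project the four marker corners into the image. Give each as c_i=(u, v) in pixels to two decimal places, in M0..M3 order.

c0=(136.52, 323.63) c1=(213.29, 330.24) c2=(212.05, 202.30) c3=(134.35, 201.05)

Intrinsics K: fx=600.3, fy=866.8, cx=311.3, cy=253.5
Marker side s = 0.089 m; corners in marker frame (Z=0):
  M0 = (-0.0445, +0.0445, 0)
  M1 = (+0.0445, +0.0445, 0)
  M2 = (+0.0445, -0.0445, 0)
  M3 = (-0.0445, -0.0445, 0)
rvec = (0.0890, 0.3035, 0.0145), |rvec| = θ = 0.31661 rad = 18.141°
Rodrigues: sinθ=0.31135, 1−cosθ=0.04970; R = I + sinθ·[k]× + (1−cosθ)·[k]×²:
    [+0.95422 -0.00087 +0.29909]
    [+0.02765 +0.99597 -0.08534]
    [-0.29781 +0.08970 +0.95040]
t = (-0.1410, 0.0079, 0.6130) m
M0: Pc = R·M0+t = (-0.18350, +0.05099, +0.63024); u = 600.3·(-0.18350)/0.63024 + 311.3 = 136.5172, v = 866.8·(+0.05099)/0.63024 + 253.5 = 323.6286
M1: Pc = R·M1+t = (-0.09858, +0.05345, +0.60374); u = 600.3·(-0.09858)/0.60374 + 311.3 = 213.2859, v = 866.8·(+0.05345)/0.60374 + 253.5 = 330.2408
M2: Pc = R·M2+t = (-0.09850, -0.03519, +0.59576); u = 600.3·(-0.09850)/0.59576 + 311.3 = 212.0501, v = 866.8·(-0.03519)/0.59576 + 253.5 = 202.2999
M3: Pc = R·M3+t = (-0.18342, -0.03765, +0.62226); u = 600.3·(-0.18342)/0.62226 + 311.3 = 134.3491, v = 866.8·(-0.03765)/0.62226 + 253.5 = 201.0526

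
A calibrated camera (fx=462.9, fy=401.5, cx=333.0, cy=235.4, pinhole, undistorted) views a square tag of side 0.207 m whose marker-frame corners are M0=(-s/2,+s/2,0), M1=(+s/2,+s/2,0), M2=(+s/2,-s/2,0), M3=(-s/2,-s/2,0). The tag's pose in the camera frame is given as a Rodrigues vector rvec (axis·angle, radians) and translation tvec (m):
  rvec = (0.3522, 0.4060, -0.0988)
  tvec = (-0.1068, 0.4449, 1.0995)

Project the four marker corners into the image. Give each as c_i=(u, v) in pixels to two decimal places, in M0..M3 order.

c0=(260.23, 421.52) c1=(335.05, 433.91) c2=(319.88, 370.77) c3=(241.79, 362.40)

Intrinsics K: fx=462.9, fy=401.5, cx=333.0, cy=235.4
Marker side s = 0.207 m; corners in marker frame (Z=0):
  M0 = (-0.1035, +0.1035, 0)
  M1 = (+0.1035, +0.1035, 0)
  M2 = (+0.1035, -0.1035, 0)
  M3 = (-0.1035, -0.1035, 0)
rvec = (0.3522, 0.4060, -0.0988), |rvec| = θ = 0.54648 rad = 31.311°
Rodrigues: sinθ=0.51968, 1−cosθ=0.14564; R = I + sinθ·[k]× + (1−cosθ)·[k]×²:
    [+0.91485 +0.16369 +0.36912]
    [-0.02422 +0.93475 -0.35449]
    [-0.40306 +0.31537 +0.85912]
t = (-0.1068, 0.4449, 1.0995) m
M0: Pc = R·M0+t = (-0.18455, +0.54415, +1.17386); u = 462.9·(-0.18455)/1.17386 + 333.0 = 260.2262, v = 401.5·(+0.54415)/1.17386 + 235.4 = 421.5192
M1: Pc = R·M1+t = (+0.00483, +0.53914, +1.09042); u = 462.9·(+0.00483)/1.09042 + 333.0 = 335.0500, v = 401.5·(+0.53914)/1.09042 + 235.4 = 433.9141
M2: Pc = R·M2+t = (-0.02905, +0.34565, +1.02514); u = 462.9·(-0.02905)/1.02514 + 333.0 = 319.8804, v = 401.5·(+0.34565)/1.02514 + 235.4 = 370.7736
M3: Pc = R·M3+t = (-0.21843, +0.35066, +1.10858); u = 462.9·(-0.21843)/1.10858 + 333.0 = 241.7922, v = 401.5·(+0.35066)/1.10858 + 235.4 = 362.4010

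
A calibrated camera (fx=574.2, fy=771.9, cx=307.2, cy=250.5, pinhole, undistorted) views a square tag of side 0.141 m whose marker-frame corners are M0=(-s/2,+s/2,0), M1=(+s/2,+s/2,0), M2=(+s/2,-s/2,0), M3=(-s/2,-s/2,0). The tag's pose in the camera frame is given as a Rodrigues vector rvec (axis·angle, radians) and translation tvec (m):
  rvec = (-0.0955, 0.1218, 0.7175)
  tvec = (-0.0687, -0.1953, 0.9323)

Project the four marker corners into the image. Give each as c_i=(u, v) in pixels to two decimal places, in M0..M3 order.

Intrinsics K: fx=574.2, fy=771.9, cx=307.2, cy=250.5
Marker side s = 0.141 m; corners in marker frame (Z=0):
  M0 = (-0.0705, +0.0705, 0)
  M1 = (+0.0705, +0.0705, 0)
  M2 = (+0.0705, -0.0705, 0)
  M3 = (-0.0705, -0.0705, 0)
rvec = (-0.0955, 0.1218, 0.7175), |rvec| = θ = 0.73400 rad = 42.055°
Rodrigues: sinθ=0.66985, 1−cosθ=0.25750; R = I + sinθ·[k]× + (1−cosθ)·[k]×²:
    [+0.74686 -0.66035 +0.07840]
    [+0.64923 +0.74959 +0.12892]
    [-0.14390 -0.04538 +0.98855]
t = (-0.0687, -0.1953, 0.9323) m
M0: Pc = R·M0+t = (-0.16791, -0.18822, +0.93925); u = 574.2·(-0.16791)/0.93925 + 307.2 = 204.5509, v = 771.9·(-0.18822)/0.93925 + 250.5 = 95.8115
M1: Pc = R·M1+t = (-0.06260, -0.09668, +0.91896); u = 574.2·(-0.06260)/0.91896 + 307.2 = 268.0844, v = 771.9·(-0.09668)/0.91896 + 250.5 = 169.2882
M2: Pc = R·M2+t = (+0.03051, -0.20238, +0.92535); u = 574.2·(+0.03051)/0.92535 + 307.2 = 326.1307, v = 771.9·(-0.20238)/0.92535 + 250.5 = 81.6850
M3: Pc = R·M3+t = (-0.07480, -0.29392, +0.94564); u = 574.2·(-0.07480)/0.94564 + 307.2 = 261.7817, v = 771.9·(-0.29392)/0.94564 + 250.5 = 10.5852

c0=(204.55, 95.81) c1=(268.08, 169.29) c2=(326.13, 81.69) c3=(261.78, 10.59)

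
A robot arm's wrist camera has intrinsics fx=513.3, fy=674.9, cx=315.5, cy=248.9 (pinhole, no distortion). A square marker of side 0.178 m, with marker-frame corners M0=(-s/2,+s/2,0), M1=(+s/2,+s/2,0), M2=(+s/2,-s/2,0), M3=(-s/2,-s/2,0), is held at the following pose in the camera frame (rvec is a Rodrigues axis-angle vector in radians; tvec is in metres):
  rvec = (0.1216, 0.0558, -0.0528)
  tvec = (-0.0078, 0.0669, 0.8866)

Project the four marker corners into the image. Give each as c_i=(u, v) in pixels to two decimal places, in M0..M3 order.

Intrinsics K: fx=513.3, fy=674.9, cx=315.5, cy=248.9
Marker side s = 0.178 m; corners in marker frame (Z=0):
  M0 = (-0.0890, +0.0890, 0)
  M1 = (+0.0890, +0.0890, 0)
  M2 = (+0.0890, -0.0890, 0)
  M3 = (-0.0890, -0.0890, 0)
rvec = (0.1216, 0.0558, -0.0528), |rvec| = θ = 0.14383 rad = 8.241°
Rodrigues: sinθ=0.14334, 1−cosθ=0.01033; R = I + sinθ·[k]× + (1−cosθ)·[k]×²:
    [+0.99705 +0.05600 +0.05240]
    [-0.04923 +0.99123 -0.12265]
    [-0.05881 +0.11971 +0.99107]
t = (-0.0078, 0.0669, 0.8866) m
M0: Pc = R·M0+t = (-0.09155, +0.15950, +0.90249); u = 513.3·(-0.09155)/0.90249 + 315.5 = 263.4280, v = 674.9·(+0.15950)/0.90249 + 248.9 = 368.1781
M1: Pc = R·M1+t = (+0.08592, +0.15074, +0.89202); u = 513.3·(+0.08592)/0.89202 + 315.5 = 364.9427, v = 674.9·(+0.15074)/0.89202 + 248.9 = 362.9478
M2: Pc = R·M2+t = (+0.07595, -0.02570, +0.87071); u = 513.3·(+0.07595)/0.87071 + 315.5 = 360.2759, v = 674.9·(-0.02570)/0.87071 + 248.9 = 228.9789
M3: Pc = R·M3+t = (-0.10152, -0.01694, +0.88118); u = 513.3·(-0.10152)/0.88118 + 315.5 = 256.3618, v = 674.9·(-0.01694)/0.88118 + 248.9 = 235.9273

c0=(263.43, 368.18) c1=(364.94, 362.95) c2=(360.28, 228.98) c3=(256.36, 235.93)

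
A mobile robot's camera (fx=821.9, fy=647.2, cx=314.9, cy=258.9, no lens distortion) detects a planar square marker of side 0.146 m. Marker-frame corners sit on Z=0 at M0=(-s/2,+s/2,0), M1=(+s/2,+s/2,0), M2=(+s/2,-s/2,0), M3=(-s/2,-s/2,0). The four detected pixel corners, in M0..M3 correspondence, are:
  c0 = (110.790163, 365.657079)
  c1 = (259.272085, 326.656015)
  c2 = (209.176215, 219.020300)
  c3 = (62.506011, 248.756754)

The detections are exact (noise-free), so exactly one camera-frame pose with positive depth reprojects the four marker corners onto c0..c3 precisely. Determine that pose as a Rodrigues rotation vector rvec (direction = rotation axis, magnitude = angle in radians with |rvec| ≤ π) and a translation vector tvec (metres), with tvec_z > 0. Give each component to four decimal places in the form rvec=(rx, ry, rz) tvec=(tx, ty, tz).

rvec=(-0.2624, -0.3572, -0.3261) tvec=(-0.1443, 0.0355, 0.7787)

Intrinsics K: fx=821.9, fy=647.2, cx=314.9, cy=258.9
Marker side s = 0.146 m; corners in marker frame (Z=0):
  M0 = (-0.0730, +0.0730, 0)
  M1 = (+0.0730, +0.0730, 0)
  M2 = (+0.0730, -0.0730, 0)
  M3 = (-0.0730, -0.0730, 0)
Detected image corners:
  c0 = (110.790163, 365.657079) px
  c1 = (259.272085, 326.656015) px
  c2 = (209.176215, 219.020300) px
  c3 = (62.506011, 248.756754) px
Planar DLT: solve 8×8 A·h = b for H (H[2,2]=1):
  H  [+1089.22100 +297.47096 +162.62905]
  H  [-92.85552 +696.11567 +288.39525]
  H  [+0.48953 -0.24726 +1.00000]
B = K⁻¹H; ‖b₁‖=1.284174, ‖b₂‖=1.284174; λ = 2/(‖b₁‖+‖b₂‖) = 0.778711, sign → tz>0 ⇒ λ=+0.778711
r₁ = λ·B[:,0] = (+0.88593,-0.26422,+0.38120); r₂ = λ·B[:,1] = (+0.35561,+0.91459,-0.19254)
r₃ = r₁×r₂ = (-0.29777,+0.30614,+0.90422); SVD([r₁ r₂ r₃]) → R = UVᵀ:
  R  [+0.88593 +0.35561 -0.29777]
  R  [-0.26422 +0.91459 +0.30614]
  R  [+0.38120 -0.19254 +0.90422]
t = (-0.14427, +0.03549, +0.77871) m
tr R = 2.704740; θ = arccos((tr R − 1)/2) = 0.550295 rad = 31.530°
axis k = ((R−Rᵀ)₃₂, (R−Rᵀ)₁₃, (R−Rᵀ)₂₁) / (2 sinθ) = (-0.476801, -0.649187, -0.592635)
rvec = θ·k = (-0.262382, -0.357245, -0.326125)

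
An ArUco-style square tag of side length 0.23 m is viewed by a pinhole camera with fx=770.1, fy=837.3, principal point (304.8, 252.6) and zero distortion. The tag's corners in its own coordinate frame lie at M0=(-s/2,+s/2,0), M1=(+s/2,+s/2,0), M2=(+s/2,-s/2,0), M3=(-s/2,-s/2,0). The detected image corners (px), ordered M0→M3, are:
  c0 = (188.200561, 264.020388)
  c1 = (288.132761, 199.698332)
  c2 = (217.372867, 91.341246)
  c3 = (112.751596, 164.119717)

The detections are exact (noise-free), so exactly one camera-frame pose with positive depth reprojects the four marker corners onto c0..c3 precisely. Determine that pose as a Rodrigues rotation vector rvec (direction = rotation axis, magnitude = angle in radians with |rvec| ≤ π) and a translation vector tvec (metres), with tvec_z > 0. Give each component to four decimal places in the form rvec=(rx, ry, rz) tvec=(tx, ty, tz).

rvec=(0.5065, 0.0874, -0.5588) tvec=(-0.1894, -0.1193, 1.4193)

Intrinsics K: fx=770.1, fy=837.3, cx=304.8, cy=252.6
Marker side s = 0.23 m; corners in marker frame (Z=0):
  M0 = (-0.1150, +0.1150, 0)
  M1 = (+0.1150, +0.1150, 0)
  M2 = (+0.1150, -0.1150, 0)
  M3 = (-0.1150, -0.1150, 0)
Detected image corners:
  c0 = (188.200561, 264.020388) px
  c1 = (288.132761, 199.698332) px
  c2 = (217.372867, 91.341246) px
  c3 = (112.751596, 164.119717) px
Planar DLT: solve 8×8 A·h = b for H (H[2,2]=1):
  H  [+413.90329 +379.95285 +202.01838]
  H  [-324.52134 +507.64355 +182.22878]
  H  [-0.15087 +0.30717 +1.00000]
B = K⁻¹H; ‖b₁‖=0.704554, ‖b₂‖=0.704554; λ = 2/(‖b₁‖+‖b₂‖) = 1.419338, sign → tz>0 ⇒ λ=+1.419338
r₁ = λ·B[:,0] = (+0.84760,-0.48551,-0.21414); r₂ = λ·B[:,1] = (+0.52772,+0.72900,+0.43598)
r₃ = r₁×r₂ = (-0.05557,-0.48254,+0.87411); SVD([r₁ r₂ r₃]) → R = UVᵀ:
  R  [+0.84760 +0.52772 -0.05557]
  R  [-0.48551 +0.72900 -0.48254]
  R  [-0.21414 +0.43598 +0.87411]
t = (-0.18943, -0.11929, +1.41934) m
tr R = 2.450705; θ = arccos((tr R − 1)/2) = 0.759250 rad = 43.502°
axis k = ((R−Rᵀ)₃₂, (R−Rᵀ)₁₃, (R−Rᵀ)₂₁) / (2 sinθ) = (+0.667168, +0.115179, -0.735949)
rvec = θ·k = (+0.506548, +0.087450, -0.558769)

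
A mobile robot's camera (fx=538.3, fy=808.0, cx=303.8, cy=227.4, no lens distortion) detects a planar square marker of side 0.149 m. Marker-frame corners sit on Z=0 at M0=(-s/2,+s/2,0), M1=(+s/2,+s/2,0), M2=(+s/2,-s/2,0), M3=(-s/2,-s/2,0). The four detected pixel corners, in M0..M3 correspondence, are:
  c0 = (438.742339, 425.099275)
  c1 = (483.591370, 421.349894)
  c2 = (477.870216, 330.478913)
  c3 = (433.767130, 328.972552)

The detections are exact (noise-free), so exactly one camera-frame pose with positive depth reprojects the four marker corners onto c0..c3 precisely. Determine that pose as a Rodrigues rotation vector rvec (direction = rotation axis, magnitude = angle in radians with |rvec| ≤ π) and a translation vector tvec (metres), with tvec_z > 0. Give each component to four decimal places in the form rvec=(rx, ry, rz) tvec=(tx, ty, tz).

rvec=(-0.2107, -0.5214, 0.0267) tvec=(0.3777, 0.2407, 1.3094)

Intrinsics K: fx=538.3, fy=808.0, cx=303.8, cy=227.4
Marker side s = 0.149 m; corners in marker frame (Z=0):
  M0 = (-0.0745, +0.0745, 0)
  M1 = (+0.0745, +0.0745, 0)
  M2 = (+0.0745, -0.0745, 0)
  M3 = (-0.0745, -0.0745, 0)
Detected image corners:
  c0 = (438.742339, 425.099275) px
  c1 = (483.591370, 421.349894) px
  c2 = (477.870216, 330.478913) px
  c3 = (433.767130, 328.972552) px
Planar DLT: solve 8×8 A·h = b for H (H[2,2]=1):
  H  [+470.57161 -36.34057 +459.08323]
  H  [+133.99741 +567.64565 +375.91023]
  H  [+0.37537 -0.15770 +1.00000]
B = K⁻¹H; ‖b₁‖=0.763683, ‖b₂‖=0.763683; λ = 2/(‖b₁‖+‖b₂‖) = 1.309443, sign → tz>0 ⇒ λ=+1.309443
r₁ = λ·B[:,0] = (+0.86729,+0.07882,+0.49152); r₂ = λ·B[:,1] = (+0.02814,+0.97804,-0.20650)
r₃ = r₁×r₂ = (-0.49701,+0.19293,+0.84603); SVD([r₁ r₂ r₃]) → R = UVᵀ:
  R  [+0.86729 +0.02814 -0.49701]
  R  [+0.07882 +0.97804 +0.19293]
  R  [+0.49152 -0.20650 +0.84603]
t = (+0.37773, +0.24068, +1.30944) m
tr R = 2.691358; θ = arccos((tr R − 1)/2) = 0.562960 rad = 32.255°
axis k = ((R−Rᵀ)₃₂, (R−Rᵀ)₁₃, (R−Rᵀ)₂₁) / (2 sinθ) = (-0.374211, -0.926127, +0.047482)
rvec = θ·k = (-0.210666, -0.521373, +0.026731)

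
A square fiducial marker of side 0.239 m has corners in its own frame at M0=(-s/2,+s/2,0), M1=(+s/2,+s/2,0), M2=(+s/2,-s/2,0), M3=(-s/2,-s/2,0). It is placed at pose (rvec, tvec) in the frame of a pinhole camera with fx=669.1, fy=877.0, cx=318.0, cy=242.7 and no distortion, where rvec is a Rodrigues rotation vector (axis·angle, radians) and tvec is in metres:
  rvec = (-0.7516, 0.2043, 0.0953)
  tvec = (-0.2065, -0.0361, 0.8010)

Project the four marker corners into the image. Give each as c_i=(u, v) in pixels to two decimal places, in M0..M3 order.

Intrinsics K: fx=669.1, fy=877.0, cx=318.0, cy=242.7
Marker side s = 0.239 m; corners in marker frame (Z=0):
  M0 = (-0.1195, +0.1195, 0)
  M1 = (+0.1195, +0.1195, 0)
  M2 = (+0.1195, -0.1195, 0)
  M3 = (-0.1195, -0.1195, 0)
rvec = (-0.7516, 0.2043, 0.0953), |rvec| = θ = 0.78468 rad = 44.959°
Rodrigues: sinθ=0.70660, 1−cosθ=0.29239; R = I + sinθ·[k]× + (1−cosθ)·[k]×²:
    [+0.97587 -0.15873 +0.14996]
    [+0.01290 +0.72743 +0.68606]
    [-0.21798 -0.66756 +0.71193]
t = (-0.2065, -0.0361, 0.8010) m
M0: Pc = R·M0+t = (-0.34208, +0.04929, +0.74728); u = 669.1·(-0.34208)/0.74728 + 318.0 = 11.7019, v = 877.0·(+0.04929)/0.74728 + 242.7 = 300.5429
M1: Pc = R·M1+t = (-0.10885, +0.05237, +0.69518); u = 669.1·(-0.10885)/0.69518 + 318.0 = 213.2306, v = 877.0·(+0.05237)/0.69518 + 242.7 = 308.7674
M2: Pc = R·M2+t = (-0.07092, -0.12149, +0.85472); u = 669.1·(-0.07092)/0.85472 + 318.0 = 262.4858, v = 877.0·(-0.12149)/0.85472 + 242.7 = 118.0471
M3: Pc = R·M3+t = (-0.30415, -0.12457, +0.90682); u = 669.1·(-0.30415)/0.90682 + 318.0 = 93.5846, v = 877.0·(-0.12457)/0.90682 + 242.7 = 122.2268

c0=(11.70, 300.54) c1=(213.23, 308.77) c2=(262.49, 118.05) c3=(93.58, 122.23)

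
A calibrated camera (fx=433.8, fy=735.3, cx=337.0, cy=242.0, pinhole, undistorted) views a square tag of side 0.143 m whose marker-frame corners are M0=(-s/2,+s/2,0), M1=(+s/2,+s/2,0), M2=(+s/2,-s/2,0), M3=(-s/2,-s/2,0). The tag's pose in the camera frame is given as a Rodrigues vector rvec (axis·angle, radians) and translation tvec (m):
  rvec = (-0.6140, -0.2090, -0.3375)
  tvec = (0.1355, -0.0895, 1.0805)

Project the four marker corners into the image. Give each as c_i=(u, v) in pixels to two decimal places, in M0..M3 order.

Intrinsics K: fx=433.8, fy=735.3, cx=337.0, cy=242.0
Marker side s = 0.143 m; corners in marker frame (Z=0):
  M0 = (-0.0715, +0.0715, 0)
  M1 = (+0.0715, +0.0715, 0)
  M2 = (+0.0715, -0.0715, 0)
  M3 = (-0.0715, -0.0715, 0)
rvec = (-0.6140, -0.2090, -0.3375), |rvec| = θ = 0.73115 rad = 41.892°
Rodrigues: sinθ=0.66773, 1−cosθ=0.25559; R = I + sinθ·[k]× + (1−cosθ)·[k]×²:
    [+0.92465 +0.36958 -0.09179]
    [-0.24687 +0.76529 +0.59446]
    [+0.28995 -0.52701 +0.79887]
t = (0.1355, -0.0895, 1.0805) m
M0: Pc = R·M0+t = (+0.09581, -0.01713, +1.02209); u = 433.8·(+0.09581)/1.02209 + 337.0 = 377.6651, v = 735.3·(-0.01713)/1.02209 + 242.0 = 229.6760
M1: Pc = R·M1+t = (+0.22804, -0.05243, +1.06355); u = 433.8·(+0.22804)/1.06355 + 337.0 = 430.0118, v = 735.3·(-0.05243)/1.06355 + 242.0 = 205.7498
M2: Pc = R·M2+t = (+0.17519, -0.16187, +1.13891); u = 433.8·(+0.17519)/1.13891 + 337.0 = 403.7273, v = 735.3·(-0.16187)/1.13891 + 242.0 = 137.4946
M3: Pc = R·M3+t = (+0.04296, -0.12657, +1.09745); u = 433.8·(+0.04296)/1.09745 + 337.0 = 353.9822, v = 735.3·(-0.12657)/1.09745 + 242.0 = 157.1990

c0=(377.67, 229.68) c1=(430.01, 205.75) c2=(403.73, 137.49) c3=(353.98, 157.20)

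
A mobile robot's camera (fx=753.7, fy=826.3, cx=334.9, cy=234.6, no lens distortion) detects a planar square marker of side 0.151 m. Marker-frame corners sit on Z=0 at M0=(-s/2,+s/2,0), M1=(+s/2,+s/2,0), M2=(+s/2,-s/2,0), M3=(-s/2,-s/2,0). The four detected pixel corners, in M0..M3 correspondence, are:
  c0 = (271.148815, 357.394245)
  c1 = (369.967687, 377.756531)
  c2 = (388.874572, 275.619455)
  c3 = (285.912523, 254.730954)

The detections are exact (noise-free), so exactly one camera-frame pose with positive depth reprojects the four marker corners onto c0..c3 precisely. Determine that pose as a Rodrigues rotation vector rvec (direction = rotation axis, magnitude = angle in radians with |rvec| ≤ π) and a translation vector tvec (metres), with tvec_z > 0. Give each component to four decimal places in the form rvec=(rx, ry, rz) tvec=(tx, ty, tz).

rvec=(0.2998, 0.0496, 0.1774) tvec=(-0.0091, 0.1112, 1.1094)

Intrinsics K: fx=753.7, fy=826.3, cx=334.9, cy=234.6
Marker side s = 0.151 m; corners in marker frame (Z=0):
  M0 = (-0.0755, +0.0755, 0)
  M1 = (+0.0755, +0.0755, 0)
  M2 = (+0.0755, -0.0755, 0)
  M3 = (-0.0755, -0.0755, 0)
Detected image corners:
  c0 = (271.148815, 357.394245) px
  c1 = (369.967687, 377.756531) px
  c2 = (388.874572, 275.619455) px
  c3 = (285.912523, 254.730954) px
Planar DLT: solve 8×8 A·h = b for H (H[2,2]=1):
  H  [+661.26739 -23.10451 +328.72874]
  H  [+130.20646 +763.13161 +317.39801]
  H  [-0.02007 +0.26861 +1.00000]
B = K⁻¹H; ‖b₁‖=0.901418, ‖b₂‖=0.901418; λ = 2/(‖b₁‖+‖b₂‖) = 1.109363, sign → tz>0 ⇒ λ=+1.109363
r₁ = λ·B[:,0] = (+0.98321,+0.18113,-0.02227); r₂ = λ·B[:,1] = (-0.16642,+0.93995,+0.29799)
r₃ = r₁×r₂ = (+0.07491,-0.28928,+0.95431); SVD([r₁ r₂ r₃]) → R = UVᵀ:
  R  [+0.98321 -0.16642 +0.07491]
  R  [+0.18113 +0.93995 -0.28928]
  R  [-0.02227 +0.29799 +0.95431]
t = (-0.00908, +0.11116, +1.10936) m
tr R = 2.877468; θ = arccos((tr R − 1)/2) = 0.351858 rad = 20.160°
axis k = ((R−Rᵀ)₃₂, (R−Rᵀ)₁₃, (R−Rᵀ)₂₁) / (2 sinθ) = (+0.851993, +0.140975, +0.504216)
rvec = θ·k = (+0.299780, +0.049603, +0.177412)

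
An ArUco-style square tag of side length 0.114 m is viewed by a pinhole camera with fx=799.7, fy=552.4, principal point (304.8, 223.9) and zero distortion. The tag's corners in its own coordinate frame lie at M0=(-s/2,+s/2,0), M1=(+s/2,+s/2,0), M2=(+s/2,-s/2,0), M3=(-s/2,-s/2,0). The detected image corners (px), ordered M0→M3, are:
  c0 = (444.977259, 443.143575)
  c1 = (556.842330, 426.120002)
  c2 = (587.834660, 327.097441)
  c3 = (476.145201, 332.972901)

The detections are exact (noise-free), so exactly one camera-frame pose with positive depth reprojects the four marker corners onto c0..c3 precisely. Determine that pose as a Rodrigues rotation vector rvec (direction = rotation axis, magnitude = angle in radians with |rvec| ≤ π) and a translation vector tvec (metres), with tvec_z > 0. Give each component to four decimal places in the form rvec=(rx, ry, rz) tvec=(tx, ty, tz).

rvec=(0.1852, -0.5688, 0.1103) tvec=(0.1516, 0.1626, 0.5654)

Intrinsics K: fx=799.7, fy=552.4, cx=304.8, cy=223.9
Marker side s = 0.114 m; corners in marker frame (Z=0):
  M0 = (-0.0570, +0.0570, 0)
  M1 = (+0.0570, +0.0570, 0)
  M2 = (+0.0570, -0.0570, 0)
  M3 = (-0.0570, -0.0570, 0)
Detected image corners:
  c0 = (444.977259, 443.143575) px
  c1 = (556.842330, 426.120002) px
  c2 = (587.834660, 327.097441) px
  c3 = (476.145201, 332.972901) px
Planar DLT: solve 8×8 A·h = b for H (H[2,2]=1):
  H  [+1477.71171 -141.45990 +519.29186]
  H  [+266.93929 +1011.90847 +382.77623]
  H  [+0.96272 +0.25391 +1.00000]
B = K⁻¹H; ‖b₁‖=1.768770, ‖b₂‖=1.768770; λ = 2/(‖b₁‖+‖b₂‖) = 0.565365, sign → tz>0 ⇒ λ=+0.565365
r₁ = λ·B[:,0] = (+0.83725,+0.05259,+0.54429); r₂ = λ·B[:,1] = (-0.15472,+0.97747,+0.14355)
r₃ = r₁×r₂ = (-0.52448,-0.20440,+0.82652); SVD([r₁ r₂ r₃]) → R = UVᵀ:
  R  [+0.83725 -0.15472 -0.52448]
  R  [+0.05259 +0.97747 -0.20440]
  R  [+0.54429 +0.14355 +0.82652]
t = (+0.15164, +0.16261, +0.56536) m
tr R = 2.641245; θ = arccos((tr R − 1)/2) = 0.608297 rad = 34.853°
axis k = ((R−Rᵀ)₃₂, (R−Rᵀ)₁₃, (R−Rᵀ)₂₁) / (2 sinθ) = (+0.304435, -0.935104, +0.181385)
rvec = θ·k = (+0.185187, -0.568821, +0.110336)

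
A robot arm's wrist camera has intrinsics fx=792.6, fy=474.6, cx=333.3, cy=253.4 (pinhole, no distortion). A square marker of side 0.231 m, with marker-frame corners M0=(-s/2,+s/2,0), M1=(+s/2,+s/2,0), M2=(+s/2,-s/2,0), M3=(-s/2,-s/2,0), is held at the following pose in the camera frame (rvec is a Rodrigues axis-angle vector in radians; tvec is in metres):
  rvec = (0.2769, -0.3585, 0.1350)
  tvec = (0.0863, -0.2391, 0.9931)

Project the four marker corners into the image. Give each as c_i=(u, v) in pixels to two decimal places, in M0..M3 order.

Intrinsics K: fx=792.6, fy=474.6, cx=333.3, cy=253.4
Marker side s = 0.231 m; corners in marker frame (Z=0):
  M0 = (-0.1155, +0.1155, 0)
  M1 = (+0.1155, +0.1155, 0)
  M2 = (+0.1155, -0.1155, 0)
  M3 = (-0.1155, -0.1155, 0)
rvec = (0.2769, -0.3585, 0.1350), |rvec| = θ = 0.47267 rad = 27.082°
Rodrigues: sinθ=0.45527, 1−cosθ=0.10965; R = I + sinθ·[k]× + (1−cosθ)·[k]×²:
    [+0.92798 -0.17875 -0.32695]
    [+0.08131 +0.95343 -0.29046]
    [+0.36364 +0.24295 +0.89930]
t = (0.0863, -0.2391, 0.9931) m
M0: Pc = R·M0+t = (-0.04153, -0.13837, +0.97916); u = 792.6·(-0.04153)/0.97916 + 333.3 = 299.6851, v = 474.6·(-0.13837)/0.97916 + 253.4 = 186.3316
M1: Pc = R·M1+t = (+0.17284, -0.11959, +1.06316); u = 792.6·(+0.17284)/1.06316 + 333.3 = 462.1519, v = 474.6·(-0.11959)/1.06316 + 253.4 = 200.0156
M2: Pc = R·M2+t = (+0.21413, -0.33983, +1.00704); u = 792.6·(+0.21413)/1.00704 + 333.3 = 501.8307, v = 474.6·(-0.33983)/1.00704 + 253.4 = 93.2445
M3: Pc = R·M3+t = (-0.00024, -0.35861, +0.92304); u = 792.6·(-0.00024)/0.92304 + 333.3 = 333.0967, v = 474.6·(-0.35861)/0.92304 + 253.4 = 69.0117

c0=(299.69, 186.33) c1=(462.15, 200.02) c2=(501.83, 93.24) c3=(333.10, 69.01)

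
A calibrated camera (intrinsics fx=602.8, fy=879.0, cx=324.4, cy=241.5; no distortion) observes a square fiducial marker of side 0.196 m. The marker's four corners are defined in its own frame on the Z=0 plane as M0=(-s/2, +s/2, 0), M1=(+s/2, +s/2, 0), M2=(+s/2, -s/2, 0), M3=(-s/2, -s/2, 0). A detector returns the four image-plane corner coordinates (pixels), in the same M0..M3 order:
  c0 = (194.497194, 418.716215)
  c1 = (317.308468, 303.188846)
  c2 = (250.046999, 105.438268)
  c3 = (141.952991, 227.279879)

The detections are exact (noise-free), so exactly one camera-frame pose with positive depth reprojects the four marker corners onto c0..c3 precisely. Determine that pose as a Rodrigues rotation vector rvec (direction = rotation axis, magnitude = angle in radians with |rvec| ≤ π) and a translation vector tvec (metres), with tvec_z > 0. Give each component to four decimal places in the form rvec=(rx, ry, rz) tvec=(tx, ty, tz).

rvec=(-0.2383, 0.4152, -0.5227) tvec=(-0.1276, 0.0176, 0.7530)

Intrinsics K: fx=602.8, fy=879.0, cx=324.4, cy=241.5
Marker side s = 0.196 m; corners in marker frame (Z=0):
  M0 = (-0.0980, +0.0980, 0)
  M1 = (+0.0980, +0.0980, 0)
  M2 = (+0.0980, -0.0980, 0)
  M3 = (-0.0980, -0.0980, 0)
Detected image corners:
  c0 = (194.497194, 418.716215) px
  c1 = (317.308468, 303.188846) px
  c2 = (250.046999, 105.438268) px
  c3 = (141.952991, 227.279879) px
Planar DLT: solve 8×8 A·h = b for H (H[2,2]=1):
  H  [+490.96788 +207.16955 +222.27676]
  H  [-718.81119 +879.09649 +262.05093]
  H  [-0.42708 -0.42879 +1.00000]
B = K⁻¹H; ‖b₁‖=1.327997, ‖b₂‖=1.327997; λ = 2/(‖b₁‖+‖b₂‖) = 0.753014, sign → tz>0 ⇒ λ=+0.753014
r₁ = λ·B[:,0] = (+0.78638,-0.52743,-0.32159); r₂ = λ·B[:,1] = (+0.43256,+0.84181,-0.32289)
r₃ = r₁×r₂ = (+0.44102,+0.11480,+0.89012); SVD([r₁ r₂ r₃]) → R = UVᵀ:
  R  [+0.78638 +0.43256 +0.44102]
  R  [-0.52743 +0.84181 +0.11480]
  R  [-0.32159 -0.32289 +0.89012]
t = (-0.12757, +0.01761, +0.75301) m
tr R = 2.518314; θ = arccos((tr R − 1)/2) = 0.708780 rad = 40.610°
axis k = ((R−Rᵀ)₃₂, (R−Rᵀ)₁₃, (R−Rᵀ)₂₁) / (2 sinθ) = (-0.336214, +0.585808, -0.737421)
rvec = θ·k = (-0.238301, +0.415209, -0.522669)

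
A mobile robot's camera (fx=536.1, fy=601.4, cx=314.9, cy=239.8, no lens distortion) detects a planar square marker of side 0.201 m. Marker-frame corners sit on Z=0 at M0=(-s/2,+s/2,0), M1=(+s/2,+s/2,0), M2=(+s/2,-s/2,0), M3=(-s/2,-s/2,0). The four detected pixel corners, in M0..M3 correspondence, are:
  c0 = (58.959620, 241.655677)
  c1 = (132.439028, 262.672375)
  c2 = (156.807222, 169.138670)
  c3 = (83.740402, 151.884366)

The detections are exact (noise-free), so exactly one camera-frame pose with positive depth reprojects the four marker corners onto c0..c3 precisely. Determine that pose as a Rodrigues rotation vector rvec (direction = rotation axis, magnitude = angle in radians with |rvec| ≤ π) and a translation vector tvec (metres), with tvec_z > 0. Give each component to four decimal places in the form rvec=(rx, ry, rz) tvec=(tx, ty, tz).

rvec=(-0.1424, 0.2222, 0.2331) tvec=(-0.4886, -0.0715, 1.2623)

Intrinsics K: fx=536.1, fy=601.4, cx=314.9, cy=239.8
Marker side s = 0.201 m; corners in marker frame (Z=0):
  M0 = (-0.1005, +0.1005, 0)
  M1 = (+0.1005, +0.1005, 0)
  M2 = (+0.1005, -0.1005, 0)
  M3 = (-0.1005, -0.1005, 0)
Detected image corners:
  c0 = (58.959620, 241.655677) px
  c1 = (132.439028, 262.672375) px
  c2 = (156.807222, 169.138670) px
  c3 = (83.740402, 151.884366) px
Planar DLT: solve 8×8 A·h = b for H (H[2,2]=1):
  H  [+344.51273 -132.02002 +107.41530]
  H  [+56.86143 +437.19776 +205.74411]
  H  [-0.18540 -0.09019 +1.00000]
B = K⁻¹H; ‖b₁‖=0.792184, ‖b₂‖=0.792184; λ = 2/(‖b₁‖+‖b₂‖) = 1.262333, sign → tz>0 ⇒ λ=+1.262333
r₁ = λ·B[:,0] = (+0.94868,+0.21267,-0.23404); r₂ = λ·B[:,1] = (-0.24398,+0.96307,-0.11386)
r₃ = r₁×r₂ = (+0.20118,+0.16511,+0.96554); SVD([r₁ r₂ r₃]) → R = UVᵀ:
  R  [+0.94868 -0.24398 +0.20118]
  R  [+0.21267 +0.96307 +0.16511]
  R  [-0.23404 -0.11386 +0.96554]
t = (-0.48856, -0.07148, +1.26233) m
tr R = 2.877292; θ = arccos((tr R − 1)/2) = 0.352113 rad = 20.175°
axis k = ((R−Rᵀ)₃₂, (R−Rᵀ)₁₃, (R−Rᵀ)₂₁) / (2 sinθ) = (-0.404441, +0.630969, +0.662046)
rvec = θ·k = (-0.142409, +0.222172, +0.233115)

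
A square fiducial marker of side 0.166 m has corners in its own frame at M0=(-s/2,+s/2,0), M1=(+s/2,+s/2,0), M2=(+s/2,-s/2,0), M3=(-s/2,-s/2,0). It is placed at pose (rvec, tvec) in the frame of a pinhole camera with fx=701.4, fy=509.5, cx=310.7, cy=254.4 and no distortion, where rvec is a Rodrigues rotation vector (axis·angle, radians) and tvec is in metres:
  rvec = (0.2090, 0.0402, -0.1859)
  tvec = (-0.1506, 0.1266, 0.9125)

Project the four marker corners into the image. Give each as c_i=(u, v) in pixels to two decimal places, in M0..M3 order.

c0=(148.12, 375.07) c1=(270.09, 359.94) c2=(244.04, 272.67) c3=(117.80, 289.31)

Intrinsics K: fx=701.4, fy=509.5, cx=310.7, cy=254.4
Marker side s = 0.166 m; corners in marker frame (Z=0):
  M0 = (-0.0830, +0.0830, 0)
  M1 = (+0.0830, +0.0830, 0)
  M2 = (+0.0830, -0.0830, 0)
  M3 = (-0.0830, -0.0830, 0)
rvec = (0.2090, 0.0402, -0.1859), |rvec| = θ = 0.28259 rad = 16.191°
Rodrigues: sinθ=0.27884, 1−cosθ=0.03966; R = I + sinθ·[k]× + (1−cosθ)·[k]×²:
    [+0.98203 +0.18761 +0.02037]
    [-0.17926 +0.96114 -0.20994]
    [-0.05896 +0.20252 +0.97750]
t = (-0.1506, 0.1266, 0.9125) m
M0: Pc = R·M0+t = (-0.21654, +0.22125, +0.93420); u = 701.4·(-0.21654)/0.93420 + 310.7 = 148.1238, v = 509.5·(+0.22125)/0.93420 + 254.4 = 375.0682
M1: Pc = R·M1+t = (-0.05352, +0.19150, +0.92441); u = 701.4·(-0.05352)/0.92441 + 310.7 = 270.0919, v = 509.5·(+0.19150)/0.92441 + 254.4 = 359.9447
M2: Pc = R·M2+t = (-0.08466, +0.03195, +0.89080); u = 701.4·(-0.08466)/0.89080 + 310.7 = 244.0378, v = 509.5·(+0.03195)/0.89080 + 254.4 = 272.6722
M3: Pc = R·M3+t = (-0.24768, +0.06170, +0.90059); u = 701.4·(-0.24768)/0.90059 + 310.7 = 117.8000, v = 509.5·(+0.06170)/0.90059 + 254.4 = 289.3087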